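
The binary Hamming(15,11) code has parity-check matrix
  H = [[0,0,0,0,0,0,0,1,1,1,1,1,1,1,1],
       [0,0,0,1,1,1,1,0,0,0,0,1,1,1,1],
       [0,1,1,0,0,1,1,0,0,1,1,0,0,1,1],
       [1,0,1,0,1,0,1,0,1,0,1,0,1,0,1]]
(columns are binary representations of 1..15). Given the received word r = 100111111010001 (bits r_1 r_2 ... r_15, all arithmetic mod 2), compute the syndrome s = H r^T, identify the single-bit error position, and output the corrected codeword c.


s = (0, 1, 0, 0)^T, error position = 4, corrected codeword c = 100011111010001

Compute s = H r^T mod 2 one row at a time:
  s_1 = 1 + 1 + 0 + 1 + 0 + 0 + 0 + 1 = 4 ≡ 0 (mod 2).
  s_2 = 1 + 1 + 1 + 1 + 0 + 0 + 0 + 1 = 5 ≡ 1 (mod 2).
  s_3 = 0 + 0 + 1 + 1 + 0 + 1 + 0 + 1 = 4 ≡ 0 (mod 2).
  s_4 = 1 + 0 + 1 + 1 + 1 + 1 + 0 + 1 = 6 ≡ 0 (mod 2).
s = (0, 1, 0, 0)^T — this equals column 4 of H (binary 0100), so error is at position 4.
Correct: flip bit 4 of r = 100111111010001 to get c = 100011111010001.


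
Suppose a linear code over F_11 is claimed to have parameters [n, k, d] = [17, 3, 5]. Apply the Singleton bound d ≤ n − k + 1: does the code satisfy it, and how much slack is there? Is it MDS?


Singleton RHS = n − k + 1 = 15, slack = 10, bound satisfied, not MDS.

Singleton bound: d ≤ n − k + 1.
Here n = 17, k = 3, so n − k + 1 = 15.
Given d = 5, check d ≤ 15: YES.
Slack = (n − k + 1) − d = 10.
The code is NOT MDS (slack = 10 > 0).
Description: the claimed parameters are [17, 3, 5]_11; such a code would be non-MDS.


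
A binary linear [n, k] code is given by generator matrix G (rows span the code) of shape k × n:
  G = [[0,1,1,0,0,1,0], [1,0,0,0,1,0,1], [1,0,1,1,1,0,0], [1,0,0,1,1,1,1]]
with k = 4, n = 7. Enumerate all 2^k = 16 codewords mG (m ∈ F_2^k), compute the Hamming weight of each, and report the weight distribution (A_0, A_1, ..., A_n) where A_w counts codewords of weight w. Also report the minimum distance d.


Weight distribution: A_0 = 1, A_2 = 2, A_3 = 6, A_4 = 3, A_5 = 2, A_6 = 2. Minimum distance d = 2.

Enumerate all 2^4 = 16 messages m ∈ F_2^4.
For each, compute codeword c = mG in F_2^7, then tally its weight.
  m = 0000 → c = 0000000, weight = 0.
  m = 1000 → c = 0110010, weight = 3.
  m = 0100 → c = 1000101, weight = 3.
  m = 1100 → c = 1110111, weight = 6.
  m = 0010 → c = 1011100, weight = 4.
  m = 1010 → c = 1101110, weight = 5.
  m = 0110 → c = 0011001, weight = 3.
  m = 1110 → c = 0101011, weight = 4.
  m = 0001 → c = 1001111, weight = 5.
  m = 1001 → c = 1111101, weight = 6.
  m = 0101 → c = 0001010, weight = 2.
  m = 1101 → c = 0111000, weight = 3.
  m = 0011 → c = 0010011, weight = 3.
  m = 1011 → c = 0100001, weight = 2.
  m = 0111 → c = 1010110, weight = 4.
  m = 1111 → c = 1100100, weight = 3.
Tally weights:
  weight 0: 1 codewords.
  weight 2: 2 codewords.
  weight 3: 6 codewords.
  weight 4: 3 codewords.
  weight 5: 2 codewords.
  weight 6: 2 codewords.
Minimum distance d = smallest w > 0 with A_w > 0 = 2.
Sanity: Σ A_w = 16 = 2^4 = 16 ✓.


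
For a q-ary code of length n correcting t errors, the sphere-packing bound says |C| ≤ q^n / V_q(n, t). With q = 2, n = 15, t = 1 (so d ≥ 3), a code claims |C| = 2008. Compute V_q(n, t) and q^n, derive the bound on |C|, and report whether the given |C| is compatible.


V_q(n, t) = 16, q^n = 32768, Hamming bound = 2048, |C| = 2008 ≤ bound (satisfied).

Step 1: Compute V_q(n, t) = Σ_{j=0}^1 C(n, j) (q−1)^j.
  j = 0: C(15,0)·(1)^0 = 1·1 = 1.
  j = 1: C(15,1)·(1)^1 = 15·1 = 15.
  V_q(n, t) = 1 + 15 = 16.
Step 2: q^n = 2^15 = 32768.
Step 3: Hamming bound ⌊q^n / V_q(n,t)⌋ = ⌊32768/16⌋ = 2048.
Step 4: Compare |C| = 2008 to 2048: satisfied.
The claimed |C| lies below the Hamming bound.


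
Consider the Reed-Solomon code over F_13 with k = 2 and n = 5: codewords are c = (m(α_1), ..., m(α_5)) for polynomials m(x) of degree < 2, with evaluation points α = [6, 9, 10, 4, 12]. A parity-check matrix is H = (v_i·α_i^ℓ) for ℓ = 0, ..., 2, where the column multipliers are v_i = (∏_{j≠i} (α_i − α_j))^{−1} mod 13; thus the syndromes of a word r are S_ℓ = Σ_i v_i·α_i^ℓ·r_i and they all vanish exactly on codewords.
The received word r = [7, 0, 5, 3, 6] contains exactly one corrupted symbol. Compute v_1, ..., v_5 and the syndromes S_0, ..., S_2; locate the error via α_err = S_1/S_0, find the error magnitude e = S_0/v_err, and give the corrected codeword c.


S = (4, 1, 10), error at position 3, error magnitude e = 3, c = [7, 0, 2, 3, 6].

Step 1: column multipliers v_i = (∏_{j≠i}(α_i − α_j))^{−1} mod 13.
  i = 1 (α = 6): (6−9)(6−10)(6−4)(6−12) = (−3)·(−4)·2·(−6) = −144 ≡ 12, so v_1 = 12^{−1} = 12 (mod 13).
  i = 2 (α = 9): (9−6)(9−10)(9−4)(9−12) = 3·(−1)·5·(−3) = 45 ≡ 6, so v_2 = 6^{−1} = 11 (mod 13).
  i = 3 (α = 10): (10−6)(10−9)(10−4)(10−12) = 4·1·6·(−2) = −48 ≡ 4, so v_3 = 4^{−1} = 10 (mod 13).
  i = 4 (α = 4): (4−6)(4−9)(4−10)(4−12) = (−2)·(−5)·(−6)·(−8) = 480 ≡ 12, so v_4 = 12^{−1} = 12 (mod 13).
  i = 5 (α = 12): (12−6)(12−9)(12−10)(12−4) = 6·3·2·8 = 288 ≡ 2, so v_5 = 2^{−1} = 7 (mod 13).
  v = [12, 11, 10, 12, 7].
Step 2: syndromes of r = [7, 0, 5, 3, 6] (all sums mod 13).
  S_0 = Σ v_i r_i = 12·7 + 11·0 + 10·5 + 12·3 + 7·6 = 212 ≡ 4.
  S_1 = Σ v_i α_i r_i = 12·6·7 + 11·9·0 + 10·10·5 + 12·4·3 + 7·12·6 = 1652 ≡ 1.
  α_i^2 mod 13 = [10, 3, 9, 3, 1].
  S_2 = Σ v_i α_i^2 r_i = 12·10·7 + 11·3·0 + 10·9·5 + 12·3·3 + 7·1·6 = 1440 ≡ 10.
  S = (4, 1, 10) ≠ 0, so r is not a codeword (an error is present).
Step 3: locate the error. For a single error e at position i, S_ℓ = v_i·e·α_i^ℓ, so α_err = S_1/S_0.
  S_0^{−1} = 4^{−1} = 10 (mod 13), so α_err = 1·10 = 10 ≡ 10 = α_3. Error position i = 3.
  Consistency check: S_2/S_1 = 10·1 = 10 ≡ 10 = α_err ✓ (single-error assumption holds).
Step 4: error magnitude e = S_0/v_3 = S_0·∏_{j≠3}(α_3 − α_j) = 4·4 = 16 ≡ 3 (mod 13).
Step 5: correct position 3: c_3 = r_3 − e = 5 − 3 ≡ 2 (mod 13). Hence c = [7, 0, 2, 3, 6].
  Check: interpolating c through the α_i gives m(x) = 8 + 2·x (degree < 2) with m(α_i) = c_i for every i, so c is indeed a codeword.


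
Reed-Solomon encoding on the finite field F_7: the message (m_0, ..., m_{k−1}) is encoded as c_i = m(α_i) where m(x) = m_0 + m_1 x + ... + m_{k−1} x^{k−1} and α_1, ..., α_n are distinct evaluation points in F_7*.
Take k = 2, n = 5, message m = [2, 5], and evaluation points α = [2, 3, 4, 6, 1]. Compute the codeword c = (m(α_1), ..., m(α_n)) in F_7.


c = [5, 3, 1, 4, 0]

Message polynomial: m(x) = 2 + 5·x (mod 7).
For each evaluation point α_i, compute m(α_i) mod 7:
  α_1 = 2: Horner steps 5 → 5, so m(2) = 5.
  α_2 = 3: Horner steps 5 → 3, so m(3) = 3.
  α_3 = 4: Horner steps 5 → 1, so m(4) = 1.
  α_4 = 6: Horner steps 5 → 4, so m(6) = 4.
  α_5 = 1: Horner steps 5 → 0, so m(1) = 0.
Codeword c = [5, 3, 1, 4, 0] ∈ F_7^5.


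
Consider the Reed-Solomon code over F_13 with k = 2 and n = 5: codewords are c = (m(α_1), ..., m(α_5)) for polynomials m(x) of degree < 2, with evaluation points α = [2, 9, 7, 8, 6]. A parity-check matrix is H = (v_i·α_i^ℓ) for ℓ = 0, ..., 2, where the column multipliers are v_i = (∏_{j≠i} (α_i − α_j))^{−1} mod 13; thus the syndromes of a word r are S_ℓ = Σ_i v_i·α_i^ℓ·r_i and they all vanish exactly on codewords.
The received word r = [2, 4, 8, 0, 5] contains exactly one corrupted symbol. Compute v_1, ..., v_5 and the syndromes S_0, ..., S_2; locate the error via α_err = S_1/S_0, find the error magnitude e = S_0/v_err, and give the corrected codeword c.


S = (9, 11, 12), error at position 3, error magnitude e = 12, c = [2, 4, 9, 0, 5].

Step 1: column multipliers v_i = (∏_{j≠i}(α_i − α_j))^{−1} mod 13.
  i = 1 (α = 2): (2−9)(2−7)(2−8)(2−6) = (−7)·(−5)·(−6)·(−4) = 840 ≡ 8, so v_1 = 8^{−1} = 5 (mod 13).
  i = 2 (α = 9): (9−2)(9−7)(9−8)(9−6) = 7·2·1·3 = 42 ≡ 3, so v_2 = 3^{−1} = 9 (mod 13).
  i = 3 (α = 7): (7−2)(7−9)(7−8)(7−6) = 5·(−2)·(−1)·1 = 10 ≡ 10, so v_3 = 10^{−1} = 4 (mod 13).
  i = 4 (α = 8): (8−2)(8−9)(8−7)(8−6) = 6·(−1)·1·2 = −12 ≡ 1, so v_4 = 1^{−1} = 1 (mod 13).
  i = 5 (α = 6): (6−2)(6−9)(6−7)(6−8) = 4·(−3)·(−1)·(−2) = −24 ≡ 2, so v_5 = 2^{−1} = 7 (mod 13).
  v = [5, 9, 4, 1, 7].
Step 2: syndromes of r = [2, 4, 8, 0, 5] (all sums mod 13).
  S_0 = Σ v_i r_i = 5·2 + 9·4 + 4·8 + 1·0 + 7·5 = 113 ≡ 9.
  S_1 = Σ v_i α_i r_i = 5·2·2 + 9·9·4 + 4·7·8 + 1·8·0 + 7·6·5 = 778 ≡ 11.
  α_i^2 mod 13 = [4, 3, 10, 12, 10].
  S_2 = Σ v_i α_i^2 r_i = 5·4·2 + 9·3·4 + 4·10·8 + 1·12·0 + 7·10·5 = 818 ≡ 12.
  S = (9, 11, 12) ≠ 0, so r is not a codeword (an error is present).
Step 3: locate the error. For a single error e at position i, S_ℓ = v_i·e·α_i^ℓ, so α_err = S_1/S_0.
  S_0^{−1} = 9^{−1} = 3 (mod 13), so α_err = 11·3 = 33 ≡ 7 = α_3. Error position i = 3.
  Consistency check: S_2/S_1 = 12·6 = 72 ≡ 7 = α_err ✓ (single-error assumption holds).
Step 4: error magnitude e = S_0/v_3 = S_0·∏_{j≠3}(α_3 − α_j) = 9·10 = 90 ≡ 12 (mod 13).
Step 5: correct position 3: c_3 = r_3 − e = 8 − 12 ≡ 9 (mod 13). Hence c = [2, 4, 9, 0, 5].
  Check: interpolating c through the α_i gives m(x) = 7 + 4·x (degree < 2) with m(α_i) = c_i for every i, so c is indeed a codeword.


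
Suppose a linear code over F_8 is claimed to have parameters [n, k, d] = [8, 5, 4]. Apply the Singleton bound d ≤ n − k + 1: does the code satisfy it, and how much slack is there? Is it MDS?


Singleton RHS = n − k + 1 = 4, slack = 0, bound satisfied, MDS.

Singleton bound: d ≤ n − k + 1.
Here n = 8, k = 5, so n − k + 1 = 4.
Given d = 4, check d ≤ 4: YES.
Slack = (n − k + 1) − d = 0.
The code is MDS (slack = 0).
Description: the claimed parameters are [8, 5, 4]_8; such a code would be MDS (meets Singleton bound).


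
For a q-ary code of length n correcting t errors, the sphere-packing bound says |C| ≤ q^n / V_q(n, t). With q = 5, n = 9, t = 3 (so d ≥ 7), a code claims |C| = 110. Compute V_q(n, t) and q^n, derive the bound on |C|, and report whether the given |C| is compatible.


V_q(n, t) = 5989, q^n = 1953125, Hamming bound = 326, |C| = 110 ≤ bound (satisfied).

Step 1: Compute V_q(n, t) = Σ_{j=0}^3 C(n, j) (q−1)^j.
  j = 0: C(9,0)·(4)^0 = 1·1 = 1.
  j = 1: C(9,1)·(4)^1 = 9·4 = 36.
  j = 2: C(9,2)·(4)^2 = 36·16 = 576.
  j = 3: C(9,3)·(4)^3 = 84·64 = 5376.
  V_q(n, t) = 1 + 36 + 576 + 5376 = 5989.
Step 2: q^n = 5^9 = 1953125.
Step 3: Hamming bound ⌊q^n / V_q(n,t)⌋ = ⌊1953125/5989⌋ = 326.
Step 4: Compare |C| = 110 to 326: satisfied.
The claimed |C| lies below the Hamming bound.


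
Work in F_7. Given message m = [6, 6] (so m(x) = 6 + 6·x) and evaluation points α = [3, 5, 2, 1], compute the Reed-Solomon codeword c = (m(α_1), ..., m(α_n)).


c = [3, 1, 4, 5]

Message polynomial: m(x) = 6 + 6·x (mod 7).
For each evaluation point α_i, compute m(α_i) mod 7:
  α_1 = 3: Horner steps 6 → 3, so m(3) = 3.
  α_2 = 5: Horner steps 6 → 1, so m(5) = 1.
  α_3 = 2: Horner steps 6 → 4, so m(2) = 4.
  α_4 = 1: Horner steps 6 → 5, so m(1) = 5.
Codeword c = [3, 1, 4, 5] ∈ F_7^4.


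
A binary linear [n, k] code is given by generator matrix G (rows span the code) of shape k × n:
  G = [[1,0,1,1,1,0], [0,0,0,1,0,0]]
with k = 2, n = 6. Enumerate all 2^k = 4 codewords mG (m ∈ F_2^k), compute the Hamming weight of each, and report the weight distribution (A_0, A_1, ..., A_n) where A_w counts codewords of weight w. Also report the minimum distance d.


Weight distribution: A_0 = 1, A_1 = 1, A_3 = 1, A_4 = 1. Minimum distance d = 1.

Enumerate all 2^2 = 4 messages m ∈ F_2^2.
For each, compute codeword c = mG in F_2^6, then tally its weight.
  m = 00 → c = 000000, weight = 0.
  m = 10 → c = 101110, weight = 4.
  m = 01 → c = 000100, weight = 1.
  m = 11 → c = 101010, weight = 3.
Tally weights:
  weight 0: 1 codewords.
  weight 1: 1 codewords.
  weight 3: 1 codewords.
  weight 4: 1 codewords.
Minimum distance d = smallest w > 0 with A_w > 0 = 1.
Sanity: Σ A_w = 4 = 2^2 = 4 ✓.


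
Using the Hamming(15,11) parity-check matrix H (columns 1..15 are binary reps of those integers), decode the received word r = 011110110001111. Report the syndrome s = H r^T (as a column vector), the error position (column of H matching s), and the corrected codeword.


s = (1, 1, 1, 1)^T, error position = 15, corrected codeword c = 011110110001110

Compute s = H r^T mod 2 one row at a time:
  s_1 = 1 + 0 + 0 + 0 + 1 + 1 + 1 + 1 = 5 ≡ 1 (mod 2).
  s_2 = 1 + 1 + 0 + 1 + 1 + 1 + 1 + 1 = 7 ≡ 1 (mod 2).
  s_3 = 1 + 1 + 0 + 1 + 0 + 0 + 1 + 1 = 5 ≡ 1 (mod 2).
  s_4 = 0 + 1 + 1 + 1 + 0 + 0 + 1 + 1 = 5 ≡ 1 (mod 2).
s = (1, 1, 1, 1)^T — this equals column 15 of H (binary 1111), so error is at position 15.
Correct: flip bit 15 of r = 011110110001111 to get c = 011110110001110.


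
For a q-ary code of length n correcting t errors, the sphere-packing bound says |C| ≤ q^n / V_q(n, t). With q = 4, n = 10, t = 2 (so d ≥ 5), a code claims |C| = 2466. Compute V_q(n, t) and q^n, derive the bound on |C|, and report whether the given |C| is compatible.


V_q(n, t) = 436, q^n = 1048576, Hamming bound = 2404, |C| = 2466 > bound (violated).

Step 1: Compute V_q(n, t) = Σ_{j=0}^2 C(n, j) (q−1)^j.
  j = 0: C(10,0)·(3)^0 = 1·1 = 1.
  j = 1: C(10,1)·(3)^1 = 10·3 = 30.
  j = 2: C(10,2)·(3)^2 = 45·9 = 405.
  V_q(n, t) = 1 + 30 + 405 = 436.
Step 2: q^n = 4^10 = 1048576.
Step 3: Hamming bound ⌊q^n / V_q(n,t)⌋ = ⌊1048576/436⌋ = 2404.
Step 4: Compare |C| = 2466 to 2404: violated.
The claimed |C| lies above the Hamming bound, so no 4-ary code of length 10 with d ≥ 5 can have 2466 codewords.


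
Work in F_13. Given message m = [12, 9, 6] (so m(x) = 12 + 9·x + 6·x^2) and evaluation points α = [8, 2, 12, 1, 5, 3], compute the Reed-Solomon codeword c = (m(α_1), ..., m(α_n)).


c = [0, 2, 9, 1, 12, 2]

Message polynomial: m(x) = 12 + 9·x + 6·x^2 (mod 13).
For each evaluation point α_i, compute m(α_i) mod 13:
  α_1 = 8: Horner steps 6 → 5 → 0, so m(8) = 0.
  α_2 = 2: Horner steps 6 → 8 → 2, so m(2) = 2.
  α_3 = 12: Horner steps 6 → 3 → 9, so m(12) = 9.
  α_4 = 1: Horner steps 6 → 2 → 1, so m(1) = 1.
  α_5 = 5: Horner steps 6 → 0 → 12, so m(5) = 12.
  α_6 = 3: Horner steps 6 → 1 → 2, so m(3) = 2.
Codeword c = [0, 2, 9, 1, 12, 2] ∈ F_13^6.


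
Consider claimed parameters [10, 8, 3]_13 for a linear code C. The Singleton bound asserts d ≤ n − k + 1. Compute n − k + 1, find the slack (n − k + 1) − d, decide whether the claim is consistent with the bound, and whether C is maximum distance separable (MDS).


Singleton RHS = n − k + 1 = 3, slack = 0, bound satisfied, MDS.

Singleton bound: d ≤ n − k + 1.
Here n = 10, k = 8, so n − k + 1 = 3.
Given d = 3, check d ≤ 3: YES.
Slack = (n − k + 1) − d = 0.
The code is MDS (slack = 0).
Description: the claimed parameters are [10, 8, 3]_13; such a code would be MDS (meets Singleton bound).


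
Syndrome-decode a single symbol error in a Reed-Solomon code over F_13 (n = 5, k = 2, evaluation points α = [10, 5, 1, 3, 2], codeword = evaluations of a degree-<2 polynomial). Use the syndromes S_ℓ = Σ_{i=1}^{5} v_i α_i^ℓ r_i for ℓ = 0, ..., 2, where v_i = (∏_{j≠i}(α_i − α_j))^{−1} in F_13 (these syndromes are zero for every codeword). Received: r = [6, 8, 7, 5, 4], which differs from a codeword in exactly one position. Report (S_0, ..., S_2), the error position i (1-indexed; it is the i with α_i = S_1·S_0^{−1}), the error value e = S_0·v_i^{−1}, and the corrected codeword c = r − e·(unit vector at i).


S = (2, 6, 5), error at position 4, error magnitude e = 4, c = [6, 8, 7, 1, 4].

Step 1: column multipliers v_i = (∏_{j≠i}(α_i − α_j))^{−1} mod 13.
  i = 1 (α = 10): (10−5)(10−1)(10−3)(10−2) = 5·9·7·8 = 2520 ≡ 11, so v_1 = 11^{−1} = 6 (mod 13).
  i = 2 (α = 5): (5−10)(5−1)(5−3)(5−2) = (−5)·4·2·3 = −120 ≡ 10, so v_2 = 10^{−1} = 4 (mod 13).
  i = 3 (α = 1): (1−10)(1−5)(1−3)(1−2) = (−9)·(−4)·(−2)·(−1) = 72 ≡ 7, so v_3 = 7^{−1} = 2 (mod 13).
  i = 4 (α = 3): (3−10)(3−5)(3−1)(3−2) = (−7)·(−2)·2·1 = 28 ≡ 2, so v_4 = 2^{−1} = 7 (mod 13).
  i = 5 (α = 2): (2−10)(2−5)(2−1)(2−3) = (−8)·(−3)·1·(−1) = −24 ≡ 2, so v_5 = 2^{−1} = 7 (mod 13).
  v = [6, 4, 2, 7, 7].
Step 2: syndromes of r = [6, 8, 7, 5, 4] (all sums mod 13).
  S_0 = Σ v_i r_i = 6·6 + 4·8 + 2·7 + 7·5 + 7·4 = 145 ≡ 2.
  S_1 = Σ v_i α_i r_i = 6·10·6 + 4·5·8 + 2·1·7 + 7·3·5 + 7·2·4 = 695 ≡ 6.
  α_i^2 mod 13 = [9, 12, 1, 9, 4].
  S_2 = Σ v_i α_i^2 r_i = 6·9·6 + 4·12·8 + 2·1·7 + 7·9·5 + 7·4·4 = 1149 ≡ 5.
  S = (2, 6, 5) ≠ 0, so r is not a codeword (an error is present).
Step 3: locate the error. For a single error e at position i, S_ℓ = v_i·e·α_i^ℓ, so α_err = S_1/S_0.
  S_0^{−1} = 2^{−1} = 7 (mod 13), so α_err = 6·7 = 42 ≡ 3 = α_4. Error position i = 4.
  Consistency check: S_2/S_1 = 5·11 = 55 ≡ 3 = α_err ✓ (single-error assumption holds).
Step 4: error magnitude e = S_0/v_4 = S_0·∏_{j≠4}(α_4 − α_j) = 2·2 = 4 ≡ 4 (mod 13).
Step 5: correct position 4: c_4 = r_4 − e = 5 − 4 ≡ 1 (mod 13). Hence c = [6, 8, 7, 1, 4].
  Check: interpolating c through the α_i gives m(x) = 10 + 10·x (degree < 2) with m(α_i) = c_i for every i, so c is indeed a codeword.


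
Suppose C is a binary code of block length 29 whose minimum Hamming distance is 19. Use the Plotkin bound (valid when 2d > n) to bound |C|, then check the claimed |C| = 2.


Plotkin bound M ≤ 4; given |C| = 2 ≤ bound (satisfied).

Check applicability: 2d = 38, n = 29.
2d − n = 9 > 0, so Plotkin applies.
Compute d/(2d−n) = 19/9 ≈ 2.1111.
⌊d/(2d−n)⌋ = 2.
Plotkin bound: M ≤ 2·2 = 4.
Given |C| = 2, check: satisfied.
This |C| is below the Plotkin bound.


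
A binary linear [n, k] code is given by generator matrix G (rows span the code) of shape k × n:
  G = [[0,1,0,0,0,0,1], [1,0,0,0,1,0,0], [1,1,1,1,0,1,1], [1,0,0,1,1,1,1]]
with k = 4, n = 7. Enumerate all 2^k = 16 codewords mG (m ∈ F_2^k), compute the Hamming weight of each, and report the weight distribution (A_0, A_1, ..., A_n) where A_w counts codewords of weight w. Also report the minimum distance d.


Weight distribution: A_0 = 1, A_2 = 2, A_3 = 6, A_4 = 3, A_5 = 2, A_6 = 2. Minimum distance d = 2.

Enumerate all 2^4 = 16 messages m ∈ F_2^4.
For each, compute codeword c = mG in F_2^7, then tally its weight.
  m = 0000 → c = 0000000, weight = 0.
  m = 1000 → c = 0100001, weight = 2.
  m = 0100 → c = 1000100, weight = 2.
  m = 1100 → c = 1100101, weight = 4.
  m = 0010 → c = 1111011, weight = 6.
  m = 1010 → c = 1011010, weight = 4.
  m = 0110 → c = 0111111, weight = 6.
  m = 1110 → c = 0011110, weight = 4.
  m = 0001 → c = 1001111, weight = 5.
  m = 1001 → c = 1101110, weight = 5.
  m = 0101 → c = 0001011, weight = 3.
  m = 1101 → c = 0101010, weight = 3.
  m = 0011 → c = 0110100, weight = 3.
  m = 1011 → c = 0010101, weight = 3.
  m = 0111 → c = 1110000, weight = 3.
  m = 1111 → c = 1010001, weight = 3.
Tally weights:
  weight 0: 1 codewords.
  weight 2: 2 codewords.
  weight 3: 6 codewords.
  weight 4: 3 codewords.
  weight 5: 2 codewords.
  weight 6: 2 codewords.
Minimum distance d = smallest w > 0 with A_w > 0 = 2.
Sanity: Σ A_w = 16 = 2^4 = 16 ✓.


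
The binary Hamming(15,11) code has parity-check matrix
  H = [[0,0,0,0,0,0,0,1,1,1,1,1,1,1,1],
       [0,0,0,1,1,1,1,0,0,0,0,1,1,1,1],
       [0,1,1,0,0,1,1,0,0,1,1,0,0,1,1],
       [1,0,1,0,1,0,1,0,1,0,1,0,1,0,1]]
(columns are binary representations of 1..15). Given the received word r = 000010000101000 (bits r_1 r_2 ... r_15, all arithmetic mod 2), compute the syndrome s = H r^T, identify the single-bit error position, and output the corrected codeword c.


s = (0, 0, 1, 1)^T, error position = 3, corrected codeword c = 001010000101000

Compute s = H r^T mod 2 one row at a time:
  s_1 = 0 + 0 + 1 + 0 + 1 + 0 + 0 + 0 = 2 ≡ 0 (mod 2).
  s_2 = 0 + 1 + 0 + 0 + 1 + 0 + 0 + 0 = 2 ≡ 0 (mod 2).
  s_3 = 0 + 0 + 0 + 0 + 1 + 0 + 0 + 0 = 1 ≡ 1 (mod 2).
  s_4 = 0 + 0 + 1 + 0 + 0 + 0 + 0 + 0 = 1 ≡ 1 (mod 2).
s = (0, 0, 1, 1)^T — this equals column 3 of H (binary 0011), so error is at position 3.
Correct: flip bit 3 of r = 000010000101000 to get c = 001010000101000.


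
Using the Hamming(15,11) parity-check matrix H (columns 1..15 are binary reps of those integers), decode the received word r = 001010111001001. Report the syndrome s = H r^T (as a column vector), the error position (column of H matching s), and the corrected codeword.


s = (0, 0, 1, 1)^T, error position = 3, corrected codeword c = 000010111001001

Compute s = H r^T mod 2 one row at a time:
  s_1 = 1 + 1 + 0 + 0 + 1 + 0 + 0 + 1 = 4 ≡ 0 (mod 2).
  s_2 = 0 + 1 + 0 + 1 + 1 + 0 + 0 + 1 = 4 ≡ 0 (mod 2).
  s_3 = 0 + 1 + 0 + 1 + 0 + 0 + 0 + 1 = 3 ≡ 1 (mod 2).
  s_4 = 0 + 1 + 1 + 1 + 1 + 0 + 0 + 1 = 5 ≡ 1 (mod 2).
s = (0, 0, 1, 1)^T — this equals column 3 of H (binary 0011), so error is at position 3.
Correct: flip bit 3 of r = 001010111001001 to get c = 000010111001001.


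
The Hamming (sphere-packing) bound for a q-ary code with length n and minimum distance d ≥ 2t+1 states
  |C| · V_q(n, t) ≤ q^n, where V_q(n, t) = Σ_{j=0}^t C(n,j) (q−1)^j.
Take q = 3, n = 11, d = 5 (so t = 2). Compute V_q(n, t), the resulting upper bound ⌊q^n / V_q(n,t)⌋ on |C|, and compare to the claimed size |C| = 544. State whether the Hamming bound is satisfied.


V_q(n, t) = 243, q^n = 177147, Hamming bound = 729, |C| = 544 ≤ bound (satisfied).

Step 1: Compute V_q(n, t) = Σ_{j=0}^2 C(n, j) (q−1)^j.
  j = 0: C(11,0)·(2)^0 = 1·1 = 1.
  j = 1: C(11,1)·(2)^1 = 11·2 = 22.
  j = 2: C(11,2)·(2)^2 = 55·4 = 220.
  V_q(n, t) = 1 + 22 + 220 = 243.
Step 2: q^n = 3^11 = 177147.
Step 3: Hamming bound ⌊q^n / V_q(n,t)⌋ = ⌊177147/243⌋ = 729.
Step 4: Compare |C| = 544 to 729: satisfied.
The claimed |C| lies below the Hamming bound.


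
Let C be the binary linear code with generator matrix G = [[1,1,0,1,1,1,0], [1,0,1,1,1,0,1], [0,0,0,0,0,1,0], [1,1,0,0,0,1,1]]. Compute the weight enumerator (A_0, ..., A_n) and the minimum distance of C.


Weight distribution: A_0 = 1, A_1 = 1, A_2 = 1, A_3 = 4, A_4 = 5, A_5 = 3, A_6 = 1. Minimum distance d = 1.

Enumerate all 2^4 = 16 messages m ∈ F_2^4.
For each, compute codeword c = mG in F_2^7, then tally its weight.
  m = 0000 → c = 0000000, weight = 0.
  m = 1000 → c = 1101110, weight = 5.
  m = 0100 → c = 1011101, weight = 5.
  m = 1100 → c = 0110011, weight = 4.
  m = 0010 → c = 0000010, weight = 1.
  m = 1010 → c = 1101100, weight = 4.
  m = 0110 → c = 1011111, weight = 6.
  m = 1110 → c = 0110001, weight = 3.
  m = 0001 → c = 1100011, weight = 4.
  m = 1001 → c = 0001101, weight = 3.
  m = 0101 → c = 0111110, weight = 5.
  m = 1101 → c = 1010000, weight = 2.
  m = 0011 → c = 1100001, weight = 3.
  m = 1011 → c = 0001111, weight = 4.
  m = 0111 → c = 0111100, weight = 4.
  m = 1111 → c = 1010010, weight = 3.
Tally weights:
  weight 0: 1 codewords.
  weight 1: 1 codewords.
  weight 2: 1 codewords.
  weight 3: 4 codewords.
  weight 4: 5 codewords.
  weight 5: 3 codewords.
  weight 6: 1 codewords.
Minimum distance d = smallest w > 0 with A_w > 0 = 1.
Sanity: Σ A_w = 16 = 2^4 = 16 ✓.


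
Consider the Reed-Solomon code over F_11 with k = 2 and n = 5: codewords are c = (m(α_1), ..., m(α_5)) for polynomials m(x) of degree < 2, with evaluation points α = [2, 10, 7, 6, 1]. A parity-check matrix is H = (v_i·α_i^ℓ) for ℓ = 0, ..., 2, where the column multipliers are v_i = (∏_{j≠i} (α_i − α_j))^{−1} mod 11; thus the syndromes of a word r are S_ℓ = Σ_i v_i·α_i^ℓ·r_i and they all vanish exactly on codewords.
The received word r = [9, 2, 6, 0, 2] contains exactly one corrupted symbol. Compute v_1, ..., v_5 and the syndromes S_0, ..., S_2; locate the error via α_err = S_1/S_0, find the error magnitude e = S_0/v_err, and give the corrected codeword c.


S = (9, 9, 9), error at position 5, error magnitude e = 10, c = [9, 2, 6, 0, 3].

Step 1: column multipliers v_i = (∏_{j≠i}(α_i − α_j))^{−1} mod 11.
  i = 1 (α = 2): (2−10)(2−7)(2−6)(2−1) = (−8)·(−5)·(−4)·1 = −160 ≡ 5, so v_1 = 5^{−1} = 9 (mod 11).
  i = 2 (α = 10): (10−2)(10−7)(10−6)(10−1) = 8·3·4·9 = 864 ≡ 6, so v_2 = 6^{−1} = 2 (mod 11).
  i = 3 (α = 7): (7−2)(7−10)(7−6)(7−1) = 5·(−3)·1·6 = −90 ≡ 9, so v_3 = 9^{−1} = 5 (mod 11).
  i = 4 (α = 6): (6−2)(6−10)(6−7)(6−1) = 4·(−4)·(−1)·5 = 80 ≡ 3, so v_4 = 3^{−1} = 4 (mod 11).
  i = 5 (α = 1): (1−2)(1−10)(1−7)(1−6) = (−1)·(−9)·(−6)·(−5) = 270 ≡ 6, so v_5 = 6^{−1} = 2 (mod 11).
  v = [9, 2, 5, 4, 2].
Step 2: syndromes of r = [9, 2, 6, 0, 2] (all sums mod 11).
  S_0 = Σ v_i r_i = 9·9 + 2·2 + 5·6 + 4·0 + 2·2 = 119 ≡ 9.
  S_1 = Σ v_i α_i r_i = 9·2·9 + 2·10·2 + 5·7·6 + 4·6·0 + 2·1·2 = 416 ≡ 9.
  α_i^2 mod 11 = [4, 1, 5, 3, 1].
  S_2 = Σ v_i α_i^2 r_i = 9·4·9 + 2·1·2 + 5·5·6 + 4·3·0 + 2·1·2 = 482 ≡ 9.
  S = (9, 9, 9) ≠ 0, so r is not a codeword (an error is present).
Step 3: locate the error. For a single error e at position i, S_ℓ = v_i·e·α_i^ℓ, so α_err = S_1/S_0.
  S_0^{−1} = 9^{−1} = 5 (mod 11), so α_err = 9·5 = 45 ≡ 1 = α_5. Error position i = 5.
  Consistency check: S_2/S_1 = 9·5 = 45 ≡ 1 = α_err ✓ (single-error assumption holds).
Step 4: error magnitude e = S_0/v_5 = S_0·∏_{j≠5}(α_5 − α_j) = 9·6 = 54 ≡ 10 (mod 11).
Step 5: correct position 5: c_5 = r_5 − e = 2 − 10 ≡ 3 (mod 11). Hence c = [9, 2, 6, 0, 3].
  Check: interpolating c through the α_i gives m(x) = 8 + 6·x (degree < 2) with m(α_i) = c_i for every i, so c is indeed a codeword.


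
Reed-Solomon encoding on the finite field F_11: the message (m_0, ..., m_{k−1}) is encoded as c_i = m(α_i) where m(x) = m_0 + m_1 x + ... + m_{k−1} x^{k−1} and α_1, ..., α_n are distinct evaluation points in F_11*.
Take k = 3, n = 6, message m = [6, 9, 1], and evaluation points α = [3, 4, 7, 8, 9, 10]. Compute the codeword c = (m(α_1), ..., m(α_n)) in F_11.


c = [9, 3, 8, 10, 3, 9]

Message polynomial: m(x) = 6 + 9·x + 1·x^2 (mod 11).
For each evaluation point α_i, compute m(α_i) mod 11:
  α_1 = 3: Horner steps 1 → 1 → 9, so m(3) = 9.
  α_2 = 4: Horner steps 1 → 2 → 3, so m(4) = 3.
  α_3 = 7: Horner steps 1 → 5 → 8, so m(7) = 8.
  α_4 = 8: Horner steps 1 → 6 → 10, so m(8) = 10.
  α_5 = 9: Horner steps 1 → 7 → 3, so m(9) = 3.
  α_6 = 10: Horner steps 1 → 8 → 9, so m(10) = 9.
Codeword c = [9, 3, 8, 10, 3, 9] ∈ F_11^6.


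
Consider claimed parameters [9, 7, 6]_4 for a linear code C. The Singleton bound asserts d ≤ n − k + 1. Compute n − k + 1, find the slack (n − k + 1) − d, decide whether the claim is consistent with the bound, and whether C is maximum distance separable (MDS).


Singleton RHS = n − k + 1 = 3, slack = -3, bound violated (no such code; not MDS).

Singleton bound: d ≤ n − k + 1.
Here n = 9, k = 7, so n − k + 1 = 3.
Given d = 6, check d ≤ 3: NO.
Slack = (n − k + 1) − d = -3.
The slack is negative: d = 6 exceeds n − k + 1 = 3 by 3, so the Singleton bound is violated and no linear [9, 7, 6]_4 code can exist. In particular it is not MDS (MDS requires d = n − k + 1 exactly).
Description: the claimed parameters are [9, 7, 6]_4; such a code would be impossible (violates the Singleton bound).


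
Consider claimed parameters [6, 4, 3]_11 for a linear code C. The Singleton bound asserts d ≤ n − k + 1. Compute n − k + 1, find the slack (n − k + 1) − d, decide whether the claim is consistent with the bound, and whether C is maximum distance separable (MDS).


Singleton RHS = n − k + 1 = 3, slack = 0, bound satisfied, MDS.

Singleton bound: d ≤ n − k + 1.
Here n = 6, k = 4, so n − k + 1 = 3.
Given d = 3, check d ≤ 3: YES.
Slack = (n − k + 1) − d = 0.
The code is MDS (slack = 0).
Description: the claimed parameters are [6, 4, 3]_11; such a code would be MDS (meets Singleton bound).


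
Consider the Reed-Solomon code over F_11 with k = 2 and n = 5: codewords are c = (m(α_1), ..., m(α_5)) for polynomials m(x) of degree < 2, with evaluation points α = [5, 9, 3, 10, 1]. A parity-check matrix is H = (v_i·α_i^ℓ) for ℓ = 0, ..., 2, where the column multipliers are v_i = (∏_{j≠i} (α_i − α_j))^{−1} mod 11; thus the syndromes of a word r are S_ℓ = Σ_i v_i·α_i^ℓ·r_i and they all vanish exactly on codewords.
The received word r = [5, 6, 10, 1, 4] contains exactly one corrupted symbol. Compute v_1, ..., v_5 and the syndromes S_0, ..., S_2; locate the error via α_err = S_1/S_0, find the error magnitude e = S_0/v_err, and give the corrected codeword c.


S = (2, 9, 2), error at position 4, error magnitude e = 3, c = [5, 6, 10, 9, 4].

Step 1: column multipliers v_i = (∏_{j≠i}(α_i − α_j))^{−1} mod 11.
  i = 1 (α = 5): (5−9)(5−3)(5−10)(5−1) = (−4)·2·(−5)·4 = 160 ≡ 6, so v_1 = 6^{−1} = 2 (mod 11).
  i = 2 (α = 9): (9−5)(9−3)(9−10)(9−1) = 4·6·(−1)·8 = −192 ≡ 6, so v_2 = 6^{−1} = 2 (mod 11).
  i = 3 (α = 3): (3−5)(3−9)(3−10)(3−1) = (−2)·(−6)·(−7)·2 = −168 ≡ 8, so v_3 = 8^{−1} = 7 (mod 11).
  i = 4 (α = 10): (10−5)(10−9)(10−3)(10−1) = 5·1·7·9 = 315 ≡ 7, so v_4 = 7^{−1} = 8 (mod 11).
  i = 5 (α = 1): (1−5)(1−9)(1−3)(1−10) = (−4)·(−8)·(−2)·(−9) = 576 ≡ 4, so v_5 = 4^{−1} = 3 (mod 11).
  v = [2, 2, 7, 8, 3].
Step 2: syndromes of r = [5, 6, 10, 1, 4] (all sums mod 11).
  S_0 = Σ v_i r_i = 2·5 + 2·6 + 7·10 + 8·1 + 3·4 = 112 ≡ 2.
  S_1 = Σ v_i α_i r_i = 2·5·5 + 2·9·6 + 7·3·10 + 8·10·1 + 3·1·4 = 460 ≡ 9.
  α_i^2 mod 11 = [3, 4, 9, 1, 1].
  S_2 = Σ v_i α_i^2 r_i = 2·3·5 + 2·4·6 + 7·9·10 + 8·1·1 + 3·1·4 = 728 ≡ 2.
  S = (2, 9, 2) ≠ 0, so r is not a codeword (an error is present).
Step 3: locate the error. For a single error e at position i, S_ℓ = v_i·e·α_i^ℓ, so α_err = S_1/S_0.
  S_0^{−1} = 2^{−1} = 6 (mod 11), so α_err = 9·6 = 54 ≡ 10 = α_4. Error position i = 4.
  Consistency check: S_2/S_1 = 2·5 = 10 ≡ 10 = α_err ✓ (single-error assumption holds).
Step 4: error magnitude e = S_0/v_4 = S_0·∏_{j≠4}(α_4 − α_j) = 2·7 = 14 ≡ 3 (mod 11).
Step 5: correct position 4: c_4 = r_4 − e = 1 − 3 ≡ 9 (mod 11). Hence c = [5, 6, 10, 9, 4].
  Check: interpolating c through the α_i gives m(x) = 1 + 3·x (degree < 2) with m(α_i) = c_i for every i, so c is indeed a codeword.


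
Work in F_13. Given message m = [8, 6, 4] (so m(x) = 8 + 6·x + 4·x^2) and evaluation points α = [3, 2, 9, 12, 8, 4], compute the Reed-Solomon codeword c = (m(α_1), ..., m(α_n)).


c = [10, 10, 9, 6, 0, 5]

Message polynomial: m(x) = 8 + 6·x + 4·x^2 (mod 13).
For each evaluation point α_i, compute m(α_i) mod 13:
  α_1 = 3: Horner steps 4 → 5 → 10, so m(3) = 10.
  α_2 = 2: Horner steps 4 → 1 → 10, so m(2) = 10.
  α_3 = 9: Horner steps 4 → 3 → 9, so m(9) = 9.
  α_4 = 12: Horner steps 4 → 2 → 6, so m(12) = 6.
  α_5 = 8: Horner steps 4 → 12 → 0, so m(8) = 0.
  α_6 = 4: Horner steps 4 → 9 → 5, so m(4) = 5.
Codeword c = [10, 10, 9, 6, 0, 5] ∈ F_13^6.


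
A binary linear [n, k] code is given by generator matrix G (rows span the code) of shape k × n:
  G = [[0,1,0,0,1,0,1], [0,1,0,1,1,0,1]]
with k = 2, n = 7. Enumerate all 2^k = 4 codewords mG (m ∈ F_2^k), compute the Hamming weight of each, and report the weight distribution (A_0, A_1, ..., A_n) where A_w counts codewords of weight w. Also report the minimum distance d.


Weight distribution: A_0 = 1, A_1 = 1, A_3 = 1, A_4 = 1. Minimum distance d = 1.

Enumerate all 2^2 = 4 messages m ∈ F_2^2.
For each, compute codeword c = mG in F_2^7, then tally its weight.
  m = 00 → c = 0000000, weight = 0.
  m = 10 → c = 0100101, weight = 3.
  m = 01 → c = 0101101, weight = 4.
  m = 11 → c = 0001000, weight = 1.
Tally weights:
  weight 0: 1 codewords.
  weight 1: 1 codewords.
  weight 3: 1 codewords.
  weight 4: 1 codewords.
Minimum distance d = smallest w > 0 with A_w > 0 = 1.
Sanity: Σ A_w = 4 = 2^2 = 4 ✓.


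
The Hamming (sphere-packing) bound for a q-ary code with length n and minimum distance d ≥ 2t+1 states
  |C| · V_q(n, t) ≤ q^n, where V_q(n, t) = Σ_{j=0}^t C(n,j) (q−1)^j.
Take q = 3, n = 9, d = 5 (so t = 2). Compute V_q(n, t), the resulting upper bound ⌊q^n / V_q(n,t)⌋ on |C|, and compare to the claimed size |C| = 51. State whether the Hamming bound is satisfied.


V_q(n, t) = 163, q^n = 19683, Hamming bound = 120, |C| = 51 ≤ bound (satisfied).

Step 1: Compute V_q(n, t) = Σ_{j=0}^2 C(n, j) (q−1)^j.
  j = 0: C(9,0)·(2)^0 = 1·1 = 1.
  j = 1: C(9,1)·(2)^1 = 9·2 = 18.
  j = 2: C(9,2)·(2)^2 = 36·4 = 144.
  V_q(n, t) = 1 + 18 + 144 = 163.
Step 2: q^n = 3^9 = 19683.
Step 3: Hamming bound ⌊q^n / V_q(n,t)⌋ = ⌊19683/163⌋ = 120.
Step 4: Compare |C| = 51 to 120: satisfied.
The claimed |C| lies below the Hamming bound.


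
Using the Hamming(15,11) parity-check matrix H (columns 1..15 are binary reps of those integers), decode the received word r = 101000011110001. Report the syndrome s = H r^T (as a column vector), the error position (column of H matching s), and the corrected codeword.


s = (1, 1, 0, 1)^T, error position = 13, corrected codeword c = 101000011110101

Compute s = H r^T mod 2 one row at a time:
  s_1 = 1 + 1 + 1 + 1 + 0 + 0 + 0 + 1 = 5 ≡ 1 (mod 2).
  s_2 = 0 + 0 + 0 + 0 + 0 + 0 + 0 + 1 = 1 ≡ 1 (mod 2).
  s_3 = 0 + 1 + 0 + 0 + 1 + 1 + 0 + 1 = 4 ≡ 0 (mod 2).
  s_4 = 1 + 1 + 0 + 0 + 1 + 1 + 0 + 1 = 5 ≡ 1 (mod 2).
s = (1, 1, 0, 1)^T — this equals column 13 of H (binary 1101), so error is at position 13.
Correct: flip bit 13 of r = 101000011110001 to get c = 101000011110101.


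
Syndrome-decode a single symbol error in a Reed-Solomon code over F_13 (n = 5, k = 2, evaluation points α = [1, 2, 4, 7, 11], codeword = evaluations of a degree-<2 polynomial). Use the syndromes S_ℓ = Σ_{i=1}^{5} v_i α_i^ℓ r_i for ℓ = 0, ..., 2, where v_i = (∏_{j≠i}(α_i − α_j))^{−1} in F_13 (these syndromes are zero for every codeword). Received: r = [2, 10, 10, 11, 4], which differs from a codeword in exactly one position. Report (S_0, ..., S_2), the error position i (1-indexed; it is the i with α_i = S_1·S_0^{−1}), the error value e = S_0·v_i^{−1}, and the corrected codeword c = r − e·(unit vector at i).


S = (4, 3, 12), error at position 3, error magnitude e = 10, c = [2, 10, 0, 11, 4].

Step 1: column multipliers v_i = (∏_{j≠i}(α_i − α_j))^{−1} mod 13.
  i = 1 (α = 1): (1−2)(1−4)(1−7)(1−11) = (−1)·(−3)·(−6)·(−10) = 180 ≡ 11, so v_1 = 11^{−1} = 6 (mod 13).
  i = 2 (α = 2): (2−1)(2−4)(2−7)(2−11) = 1·(−2)·(−5)·(−9) = −90 ≡ 1, so v_2 = 1^{−1} = 1 (mod 13).
  i = 3 (α = 4): (4−1)(4−2)(4−7)(4−11) = 3·2·(−3)·(−7) = 126 ≡ 9, so v_3 = 9^{−1} = 3 (mod 13).
  i = 4 (α = 7): (7−1)(7−2)(7−4)(7−11) = 6·5·3·(−4) = −360 ≡ 4, so v_4 = 4^{−1} = 10 (mod 13).
  i = 5 (α = 11): (11−1)(11−2)(11−4)(11−7) = 10·9·7·4 = 2520 ≡ 11, so v_5 = 11^{−1} = 6 (mod 13).
  v = [6, 1, 3, 10, 6].
Step 2: syndromes of r = [2, 10, 10, 11, 4] (all sums mod 13).
  S_0 = Σ v_i r_i = 6·2 + 1·10 + 3·10 + 10·11 + 6·4 = 186 ≡ 4.
  S_1 = Σ v_i α_i r_i = 6·1·2 + 1·2·10 + 3·4·10 + 10·7·11 + 6·11·4 = 1186 ≡ 3.
  α_i^2 mod 13 = [1, 4, 3, 10, 4].
  S_2 = Σ v_i α_i^2 r_i = 6·1·2 + 1·4·10 + 3·3·10 + 10·10·11 + 6·4·4 = 1338 ≡ 12.
  S = (4, 3, 12) ≠ 0, so r is not a codeword (an error is present).
Step 3: locate the error. For a single error e at position i, S_ℓ = v_i·e·α_i^ℓ, so α_err = S_1/S_0.
  S_0^{−1} = 4^{−1} = 10 (mod 13), so α_err = 3·10 = 30 ≡ 4 = α_3. Error position i = 3.
  Consistency check: S_2/S_1 = 12·9 = 108 ≡ 4 = α_err ✓ (single-error assumption holds).
Step 4: error magnitude e = S_0/v_3 = S_0·∏_{j≠3}(α_3 − α_j) = 4·9 = 36 ≡ 10 (mod 13).
Step 5: correct position 3: c_3 = r_3 − e = 10 − 10 ≡ 0 (mod 13). Hence c = [2, 10, 0, 11, 4].
  Check: interpolating c through the α_i gives m(x) = 7 + 8·x (degree < 2) with m(α_i) = c_i for every i, so c is indeed a codeword.


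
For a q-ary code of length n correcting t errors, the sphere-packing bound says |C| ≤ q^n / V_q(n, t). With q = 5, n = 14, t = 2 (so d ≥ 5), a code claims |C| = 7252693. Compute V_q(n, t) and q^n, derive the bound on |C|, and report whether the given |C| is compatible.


V_q(n, t) = 1513, q^n = 6103515625, Hamming bound = 4034048, |C| = 7252693 > bound (violated).

Step 1: Compute V_q(n, t) = Σ_{j=0}^2 C(n, j) (q−1)^j.
  j = 0: C(14,0)·(4)^0 = 1·1 = 1.
  j = 1: C(14,1)·(4)^1 = 14·4 = 56.
  j = 2: C(14,2)·(4)^2 = 91·16 = 1456.
  V_q(n, t) = 1 + 56 + 1456 = 1513.
Step 2: q^n = 5^14 = 6103515625.
Step 3: Hamming bound ⌊q^n / V_q(n,t)⌋ = ⌊6103515625/1513⌋ = 4034048.
Step 4: Compare |C| = 7252693 to 4034048: violated.
The claimed |C| lies above the Hamming bound, so no 5-ary code of length 14 with d ≥ 5 can have 7252693 codewords.


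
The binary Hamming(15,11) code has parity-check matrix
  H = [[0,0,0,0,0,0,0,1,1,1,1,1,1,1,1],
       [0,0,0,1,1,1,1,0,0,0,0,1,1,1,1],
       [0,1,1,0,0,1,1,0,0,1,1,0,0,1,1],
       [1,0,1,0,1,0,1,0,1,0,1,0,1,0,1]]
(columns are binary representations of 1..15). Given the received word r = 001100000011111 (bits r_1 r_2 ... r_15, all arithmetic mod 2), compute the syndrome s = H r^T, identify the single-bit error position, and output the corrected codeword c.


s = (1, 1, 0, 0)^T, error position = 12, corrected codeword c = 001100000010111

Compute s = H r^T mod 2 one row at a time:
  s_1 = 0 + 0 + 0 + 1 + 1 + 1 + 1 + 1 = 5 ≡ 1 (mod 2).
  s_2 = 1 + 0 + 0 + 0 + 1 + 1 + 1 + 1 = 5 ≡ 1 (mod 2).
  s_3 = 0 + 1 + 0 + 0 + 0 + 1 + 1 + 1 = 4 ≡ 0 (mod 2).
  s_4 = 0 + 1 + 0 + 0 + 0 + 1 + 1 + 1 = 4 ≡ 0 (mod 2).
s = (1, 1, 0, 0)^T — this equals column 12 of H (binary 1100), so error is at position 12.
Correct: flip bit 12 of r = 001100000011111 to get c = 001100000010111.


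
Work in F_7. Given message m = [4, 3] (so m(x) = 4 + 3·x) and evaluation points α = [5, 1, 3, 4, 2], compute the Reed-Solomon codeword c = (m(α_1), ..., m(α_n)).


c = [5, 0, 6, 2, 3]

Message polynomial: m(x) = 4 + 3·x (mod 7).
For each evaluation point α_i, compute m(α_i) mod 7:
  α_1 = 5: Horner steps 3 → 5, so m(5) = 5.
  α_2 = 1: Horner steps 3 → 0, so m(1) = 0.
  α_3 = 3: Horner steps 3 → 6, so m(3) = 6.
  α_4 = 4: Horner steps 3 → 2, so m(4) = 2.
  α_5 = 2: Horner steps 3 → 3, so m(2) = 3.
Codeword c = [5, 0, 6, 2, 3] ∈ F_7^5.


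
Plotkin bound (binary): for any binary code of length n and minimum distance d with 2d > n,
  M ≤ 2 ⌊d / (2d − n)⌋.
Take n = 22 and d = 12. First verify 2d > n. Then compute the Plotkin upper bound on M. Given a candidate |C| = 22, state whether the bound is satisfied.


Plotkin bound M ≤ 12; given |C| = 22 > bound (violated).

Check applicability: 2d = 24, n = 22.
2d − n = 2 > 0, so Plotkin applies.
Compute d/(2d−n) = 12/2 ≈ 6.0000.
⌊d/(2d−n)⌋ = 6.
Plotkin bound: M ≤ 2·6 = 12.
Given |C| = 22, check: VIOLATED.
This |C| is above the Plotkin bound, so no binary code with n = 22, d = 12 and 22 codewords exists.


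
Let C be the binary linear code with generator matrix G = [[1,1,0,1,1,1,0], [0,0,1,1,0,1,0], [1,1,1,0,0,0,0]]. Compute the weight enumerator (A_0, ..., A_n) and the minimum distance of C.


Weight distribution: A_0 = 1, A_1 = 1, A_3 = 2, A_4 = 3, A_5 = 1. Minimum distance d = 1.

Enumerate all 2^3 = 8 messages m ∈ F_2^3.
For each, compute codeword c = mG in F_2^7, then tally its weight.
  m = 000 → c = 0000000, weight = 0.
  m = 100 → c = 1101110, weight = 5.
  m = 010 → c = 0011010, weight = 3.
  m = 110 → c = 1110100, weight = 4.
  m = 001 → c = 1110000, weight = 3.
  m = 101 → c = 0011110, weight = 4.
  m = 011 → c = 1101010, weight = 4.
  m = 111 → c = 0000100, weight = 1.
Tally weights:
  weight 0: 1 codewords.
  weight 1: 1 codewords.
  weight 3: 2 codewords.
  weight 4: 3 codewords.
  weight 5: 1 codewords.
Minimum distance d = smallest w > 0 with A_w > 0 = 1.
Sanity: Σ A_w = 8 = 2^3 = 8 ✓.
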